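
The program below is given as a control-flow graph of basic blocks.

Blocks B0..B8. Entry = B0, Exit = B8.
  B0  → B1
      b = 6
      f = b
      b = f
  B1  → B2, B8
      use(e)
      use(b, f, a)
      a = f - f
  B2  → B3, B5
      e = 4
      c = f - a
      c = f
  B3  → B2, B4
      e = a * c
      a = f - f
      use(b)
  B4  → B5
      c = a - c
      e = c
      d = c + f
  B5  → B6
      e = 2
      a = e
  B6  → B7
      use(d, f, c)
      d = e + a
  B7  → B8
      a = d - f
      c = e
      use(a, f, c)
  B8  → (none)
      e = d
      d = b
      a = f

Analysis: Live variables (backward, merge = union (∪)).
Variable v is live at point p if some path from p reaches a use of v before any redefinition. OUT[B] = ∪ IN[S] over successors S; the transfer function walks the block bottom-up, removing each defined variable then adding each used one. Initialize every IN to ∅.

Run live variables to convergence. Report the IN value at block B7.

Answer: {b, d, e, f}

Working:
Per-block solution:
  B0: | IN={a, d, e} | OUT={a, b, d, e, f}
  B1: | IN={a, b, d, e, f} | OUT={a, b, d, f}
  B2: | IN={a, b, d, f} | OUT={a, b, c, d, f}
  B3: | IN={a, b, c, d, f} | OUT={a, b, c, d, f}
  B4: | IN={a, b, c, f} | OUT={b, c, d, f}
  B5: | IN={b, c, d, f} | OUT={a, b, c, d, e, f}
  B6: | IN={a, b, c, d, e, f} | OUT={b, d, e, f}
  B7: | IN={b, d, e, f} | OUT={b, d, f}
  B8: | IN={b, d, f} | OUT={}

Merge at B7: OUT[B7] = IN[B8] = {b, d, f}
Applying B7's transfer function to that OUT value gives IN[B7] (row B7 above).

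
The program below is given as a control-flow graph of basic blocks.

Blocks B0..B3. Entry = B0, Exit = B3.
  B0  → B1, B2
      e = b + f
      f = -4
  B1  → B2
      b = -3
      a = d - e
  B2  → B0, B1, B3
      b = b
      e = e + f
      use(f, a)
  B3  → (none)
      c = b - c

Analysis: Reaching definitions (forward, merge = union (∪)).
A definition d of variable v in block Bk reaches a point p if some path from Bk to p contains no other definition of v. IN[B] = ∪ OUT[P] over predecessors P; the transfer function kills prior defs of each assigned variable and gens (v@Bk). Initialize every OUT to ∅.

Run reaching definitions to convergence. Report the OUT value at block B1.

Converged values:
  B0:   IN={a@B1, b@B2, e@B2, f@B0}   OUT={a@B1, b@B2, e@B0, f@B0}
  B1:   IN={a@B1, b@B2, e@B0, e@B2, f@B0}   OUT={a@B1, b@B1, e@B0, e@B2, f@B0}
  B2:   IN={a@B1, b@B1, b@B2, e@B0, e@B2, f@B0}   OUT={a@B1, b@B2, e@B2, f@B0}
  B3:   IN={a@B1, b@B2, e@B2, f@B0}   OUT={a@B1, b@B2, c@B3, e@B2, f@B0}

Merge at B1: IN[B1] = OUT[B0] ⊔ OUT[B2] = {a@B1, b@B2, e@B0, e@B2, f@B0}
Applying B1's transfer function to that IN value gives OUT[B1] (row B1 above).

Answer: {a@B1, b@B1, e@B0, e@B2, f@B0}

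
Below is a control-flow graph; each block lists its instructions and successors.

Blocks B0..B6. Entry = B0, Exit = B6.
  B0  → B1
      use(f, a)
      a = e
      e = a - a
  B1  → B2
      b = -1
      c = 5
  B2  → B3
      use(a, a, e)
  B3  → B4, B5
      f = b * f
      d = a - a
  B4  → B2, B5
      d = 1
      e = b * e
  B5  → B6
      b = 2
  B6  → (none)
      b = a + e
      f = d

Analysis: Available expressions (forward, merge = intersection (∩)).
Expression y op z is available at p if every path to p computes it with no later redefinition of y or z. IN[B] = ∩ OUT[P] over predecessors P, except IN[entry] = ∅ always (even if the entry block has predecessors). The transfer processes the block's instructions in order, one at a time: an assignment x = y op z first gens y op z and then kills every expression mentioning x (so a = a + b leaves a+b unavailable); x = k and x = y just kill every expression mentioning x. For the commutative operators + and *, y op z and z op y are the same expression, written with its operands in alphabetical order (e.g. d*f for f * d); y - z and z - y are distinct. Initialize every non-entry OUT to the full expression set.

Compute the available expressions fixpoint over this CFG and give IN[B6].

Answer: {a-a}

Working:
Per-block solution:
  B0: | IN={} | OUT={a-a}
  B1: | IN={a-a} | OUT={a-a}
  B2: | IN={a-a} | OUT={a-a}
  B3: | IN={a-a} | OUT={a-a}
  B4: | IN={a-a} | OUT={a-a}
  B5: | IN={a-a} | OUT={a-a}
  B6: | IN={a-a} | OUT={a+e, a-a}

Merge at B6: IN[B6] = OUT[B5] = {a-a}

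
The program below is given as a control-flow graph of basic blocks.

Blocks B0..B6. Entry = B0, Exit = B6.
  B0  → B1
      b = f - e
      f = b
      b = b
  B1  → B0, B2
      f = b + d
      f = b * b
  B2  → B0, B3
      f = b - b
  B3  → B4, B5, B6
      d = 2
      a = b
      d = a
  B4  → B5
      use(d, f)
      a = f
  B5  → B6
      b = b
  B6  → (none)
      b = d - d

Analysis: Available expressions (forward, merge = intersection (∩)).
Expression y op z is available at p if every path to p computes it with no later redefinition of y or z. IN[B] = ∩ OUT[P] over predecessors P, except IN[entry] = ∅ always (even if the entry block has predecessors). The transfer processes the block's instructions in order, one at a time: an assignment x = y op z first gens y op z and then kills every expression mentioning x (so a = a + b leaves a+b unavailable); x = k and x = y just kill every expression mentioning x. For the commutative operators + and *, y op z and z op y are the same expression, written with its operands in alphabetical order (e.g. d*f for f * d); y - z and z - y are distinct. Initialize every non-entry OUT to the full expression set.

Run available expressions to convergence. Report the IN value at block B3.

Per-block solution:
  B0:   IN={}   OUT={}
  B1:   IN={}   OUT={b*b, b+d}
  B2:   IN={b*b, b+d}   OUT={b*b, b+d, b-b}
  B3:   IN={b*b, b+d, b-b}   OUT={b*b, b-b}
  B4:   IN={b*b, b-b}   OUT={b*b, b-b}
  B5:   IN={b*b, b-b}   OUT={}
  B6:   IN={}   OUT={d-d}

Merge at B3: IN[B3] = OUT[B2] = {b*b, b+d, b-b}

Answer: {b*b, b+d, b-b}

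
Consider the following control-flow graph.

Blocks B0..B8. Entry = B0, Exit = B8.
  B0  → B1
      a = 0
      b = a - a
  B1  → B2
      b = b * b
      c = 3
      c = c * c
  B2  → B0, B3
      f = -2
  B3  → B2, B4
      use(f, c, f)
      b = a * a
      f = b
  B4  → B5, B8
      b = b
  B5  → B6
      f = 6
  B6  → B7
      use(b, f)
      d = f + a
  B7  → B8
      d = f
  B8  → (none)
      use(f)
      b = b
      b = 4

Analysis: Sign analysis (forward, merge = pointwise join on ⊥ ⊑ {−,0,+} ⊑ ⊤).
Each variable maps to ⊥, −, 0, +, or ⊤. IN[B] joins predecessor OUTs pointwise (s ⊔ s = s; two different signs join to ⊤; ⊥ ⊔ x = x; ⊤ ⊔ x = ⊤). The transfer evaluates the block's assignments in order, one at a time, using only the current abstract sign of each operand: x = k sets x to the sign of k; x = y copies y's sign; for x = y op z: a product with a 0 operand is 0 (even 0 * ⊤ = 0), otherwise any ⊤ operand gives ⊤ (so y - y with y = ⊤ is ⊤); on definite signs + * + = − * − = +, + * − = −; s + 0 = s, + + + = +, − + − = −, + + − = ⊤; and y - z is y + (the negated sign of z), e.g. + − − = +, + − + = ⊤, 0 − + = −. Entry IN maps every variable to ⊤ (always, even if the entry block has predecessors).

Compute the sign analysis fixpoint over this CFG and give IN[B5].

Answer: {a: 0, b: 0, c: +, d: ⊤, e: ⊤, f: 0}

Derivation:
Fixpoint table:
  B0: | IN=(all ⊤) | OUT={a:0, b:0; rest ⊤}
  B1: | IN={a:0, b:0; rest ⊤} | OUT={a:0, b:0, c:+; rest ⊤}
  B2: | IN={a:0, b:0, c:+; rest ⊤} | OUT={a:0, b:0, c:+, f:-; rest ⊤}
  B3: | IN={a:0, b:0, c:+, f:-; rest ⊤} | OUT={a:0, b:0, c:+, f:0; rest ⊤}
  B4: | IN={a:0, b:0, c:+, f:0; rest ⊤} | OUT={a:0, b:0, c:+, f:0; rest ⊤}
  B5: | IN={a:0, b:0, c:+, f:0; rest ⊤} | OUT={a:0, b:0, c:+, f:+; rest ⊤}
  B6: | IN={a:0, b:0, c:+, f:+; rest ⊤} | OUT={a:0, b:0, c:+, d:+, f:+; rest ⊤}
  B7: | IN={a:0, b:0, c:+, d:+, f:+; rest ⊤} | OUT={a:0, b:0, c:+, d:+, f:+; rest ⊤}
  B8: | IN={a:0, b:0, c:+; rest ⊤} | OUT={a:0, b:+, c:+; rest ⊤}

Merge at B5: IN[B5] = OUT[B4] = {a: 0, b: 0, c: +, d: ⊤, e: ⊤, f: 0}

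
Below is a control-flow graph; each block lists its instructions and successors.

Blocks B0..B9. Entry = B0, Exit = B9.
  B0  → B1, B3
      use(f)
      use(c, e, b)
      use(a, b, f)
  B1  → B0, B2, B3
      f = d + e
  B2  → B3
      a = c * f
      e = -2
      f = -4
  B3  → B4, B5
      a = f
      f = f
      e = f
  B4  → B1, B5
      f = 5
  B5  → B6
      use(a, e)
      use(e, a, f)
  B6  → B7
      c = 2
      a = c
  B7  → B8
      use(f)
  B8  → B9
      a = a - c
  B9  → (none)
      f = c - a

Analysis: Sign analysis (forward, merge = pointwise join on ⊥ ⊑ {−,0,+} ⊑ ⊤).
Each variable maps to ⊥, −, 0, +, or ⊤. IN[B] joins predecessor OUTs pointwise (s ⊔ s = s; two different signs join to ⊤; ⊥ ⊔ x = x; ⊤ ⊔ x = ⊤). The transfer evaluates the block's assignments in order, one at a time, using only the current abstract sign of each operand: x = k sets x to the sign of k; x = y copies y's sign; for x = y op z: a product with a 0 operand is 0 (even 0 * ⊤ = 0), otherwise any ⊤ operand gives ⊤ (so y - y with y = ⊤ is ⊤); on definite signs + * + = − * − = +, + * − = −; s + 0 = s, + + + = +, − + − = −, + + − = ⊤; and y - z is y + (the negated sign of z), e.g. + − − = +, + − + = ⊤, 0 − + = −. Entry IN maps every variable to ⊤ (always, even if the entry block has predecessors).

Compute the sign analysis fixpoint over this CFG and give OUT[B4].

Answer: {a: ⊤, b: ⊤, c: ⊤, d: ⊤, e: ⊤, f: +}

Trace:
Fixpoint table:
  B0:   IN=(all ⊤)   OUT=(all ⊤)
  B1:   IN=(all ⊤)   OUT=(all ⊤)
  B2:   IN=(all ⊤)   OUT={e:-, f:-; rest ⊤}
  B3:   IN=(all ⊤)   OUT=(all ⊤)
  B4:   IN=(all ⊤)   OUT={f:+; rest ⊤}
  B5:   IN=(all ⊤)   OUT=(all ⊤)
  B6:   IN=(all ⊤)   OUT={a:+, c:+; rest ⊤}
  B7:   IN={a:+, c:+; rest ⊤}   OUT={a:+, c:+; rest ⊤}
  B8:   IN={a:+, c:+; rest ⊤}   OUT={c:+; rest ⊤}
  B9:   IN={c:+; rest ⊤}   OUT={c:+; rest ⊤}

Merge at B4: IN[B4] = OUT[B3] = {a: ⊤, b: ⊤, c: ⊤, d: ⊤, e: ⊤, f: ⊤}
Applying B4's transfer function to that IN value gives OUT[B4] (row B4 above).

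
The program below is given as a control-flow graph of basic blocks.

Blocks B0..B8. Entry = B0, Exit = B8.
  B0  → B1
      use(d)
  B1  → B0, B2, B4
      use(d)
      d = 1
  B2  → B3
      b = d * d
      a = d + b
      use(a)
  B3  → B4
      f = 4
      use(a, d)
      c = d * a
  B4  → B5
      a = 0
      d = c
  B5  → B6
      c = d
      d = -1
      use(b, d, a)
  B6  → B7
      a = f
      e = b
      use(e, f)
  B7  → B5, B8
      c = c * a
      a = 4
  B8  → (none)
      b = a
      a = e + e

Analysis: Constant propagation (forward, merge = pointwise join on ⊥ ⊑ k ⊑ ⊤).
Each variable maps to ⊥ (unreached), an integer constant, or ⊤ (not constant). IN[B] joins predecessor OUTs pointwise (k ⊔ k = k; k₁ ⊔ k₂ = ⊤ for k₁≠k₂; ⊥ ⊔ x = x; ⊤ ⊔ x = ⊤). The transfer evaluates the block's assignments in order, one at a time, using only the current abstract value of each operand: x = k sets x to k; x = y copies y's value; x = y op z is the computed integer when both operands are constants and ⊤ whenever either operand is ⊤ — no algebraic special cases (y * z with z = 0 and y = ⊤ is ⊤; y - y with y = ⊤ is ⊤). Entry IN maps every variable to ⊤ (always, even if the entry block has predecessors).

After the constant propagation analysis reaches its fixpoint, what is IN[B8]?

Answer: {a: 4, b: ⊤, c: ⊤, d: -1, e: ⊤, f: ⊤}

Derivation:
Per-block solution:
  B0: | IN=(all ⊤) | OUT=(all ⊤)
  B1: | IN=(all ⊤) | OUT={d:1; rest ⊤}
  B2: | IN={d:1; rest ⊤} | OUT={a:2, b:1, d:1; rest ⊤}
  B3: | IN={a:2, b:1, d:1; rest ⊤} | OUT={a:2, b:1, c:2, d:1, f:4; rest ⊤}
  B4: | IN={d:1; rest ⊤} | OUT={a:0; rest ⊤}
  B5: | IN=(all ⊤) | OUT={d:-1; rest ⊤}
  B6: | IN={d:-1; rest ⊤} | OUT={d:-1; rest ⊤}
  B7: | IN={d:-1; rest ⊤} | OUT={a:4, d:-1; rest ⊤}
  B8: | IN={a:4, d:-1; rest ⊤} | OUT={b:4, d:-1; rest ⊤}

Merge at B8: IN[B8] = OUT[B7] = {a: 4, b: ⊤, c: ⊤, d: -1, e: ⊤, f: ⊤}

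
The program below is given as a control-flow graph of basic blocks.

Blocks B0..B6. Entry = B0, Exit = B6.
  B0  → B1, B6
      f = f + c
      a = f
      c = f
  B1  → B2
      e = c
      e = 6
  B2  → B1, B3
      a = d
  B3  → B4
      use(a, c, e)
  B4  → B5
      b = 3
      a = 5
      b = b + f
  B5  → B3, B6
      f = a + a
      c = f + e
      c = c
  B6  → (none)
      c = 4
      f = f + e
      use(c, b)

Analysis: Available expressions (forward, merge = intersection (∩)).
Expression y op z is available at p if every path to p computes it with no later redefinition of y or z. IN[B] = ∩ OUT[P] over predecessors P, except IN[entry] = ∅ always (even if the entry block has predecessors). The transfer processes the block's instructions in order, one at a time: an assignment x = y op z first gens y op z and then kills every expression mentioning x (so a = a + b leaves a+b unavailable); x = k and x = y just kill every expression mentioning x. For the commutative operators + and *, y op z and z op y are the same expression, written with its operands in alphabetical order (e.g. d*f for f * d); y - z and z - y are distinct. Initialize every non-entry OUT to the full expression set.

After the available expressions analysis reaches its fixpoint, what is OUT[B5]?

Converged values:
  B0:  IN={}  OUT={}
  B1:  IN={}  OUT={}
  B2:  IN={}  OUT={}
  B3:  IN={}  OUT={}
  B4:  IN={}  OUT={}
  B5:  IN={}  OUT={a+a, e+f}
  B6:  IN={}  OUT={}

Merge at B5: IN[B5] = OUT[B4] = {}
Applying B5's transfer function to that IN value gives OUT[B5] (row B5 above).

Answer: {a+a, e+f}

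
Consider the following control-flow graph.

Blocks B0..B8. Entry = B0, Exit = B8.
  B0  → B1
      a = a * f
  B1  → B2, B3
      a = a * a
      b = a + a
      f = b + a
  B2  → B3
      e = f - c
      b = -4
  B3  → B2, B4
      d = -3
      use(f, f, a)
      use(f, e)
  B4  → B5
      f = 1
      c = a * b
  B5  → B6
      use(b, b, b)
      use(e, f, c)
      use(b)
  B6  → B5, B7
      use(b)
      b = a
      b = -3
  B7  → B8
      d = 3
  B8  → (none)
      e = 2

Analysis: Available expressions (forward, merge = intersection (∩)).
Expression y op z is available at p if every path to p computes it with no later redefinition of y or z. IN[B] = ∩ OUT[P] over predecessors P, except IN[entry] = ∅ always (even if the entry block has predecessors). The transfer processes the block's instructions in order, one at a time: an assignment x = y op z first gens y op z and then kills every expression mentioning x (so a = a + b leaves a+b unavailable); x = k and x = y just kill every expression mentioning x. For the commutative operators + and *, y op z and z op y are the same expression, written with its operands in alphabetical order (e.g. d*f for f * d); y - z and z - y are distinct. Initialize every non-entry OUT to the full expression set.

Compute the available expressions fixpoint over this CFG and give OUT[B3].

Converged values:
  B0:   IN={}   OUT={}
  B1:   IN={}   OUT={a+a, a+b}
  B2:   IN={a+a}   OUT={a+a, f-c}
  B3:   IN={a+a}   OUT={a+a}
  B4:   IN={a+a}   OUT={a*b, a+a}
  B5:   IN={a+a}   OUT={a+a}
  B6:   IN={a+a}   OUT={a+a}
  B7:   IN={a+a}   OUT={a+a}
  B8:   IN={a+a}   OUT={a+a}

Merge at B3: IN[B3] = OUT[B1] ∩ OUT[B2] = {a+a}
Applying B3's transfer function to that IN value gives OUT[B3] (row B3 above).

Answer: {a+a}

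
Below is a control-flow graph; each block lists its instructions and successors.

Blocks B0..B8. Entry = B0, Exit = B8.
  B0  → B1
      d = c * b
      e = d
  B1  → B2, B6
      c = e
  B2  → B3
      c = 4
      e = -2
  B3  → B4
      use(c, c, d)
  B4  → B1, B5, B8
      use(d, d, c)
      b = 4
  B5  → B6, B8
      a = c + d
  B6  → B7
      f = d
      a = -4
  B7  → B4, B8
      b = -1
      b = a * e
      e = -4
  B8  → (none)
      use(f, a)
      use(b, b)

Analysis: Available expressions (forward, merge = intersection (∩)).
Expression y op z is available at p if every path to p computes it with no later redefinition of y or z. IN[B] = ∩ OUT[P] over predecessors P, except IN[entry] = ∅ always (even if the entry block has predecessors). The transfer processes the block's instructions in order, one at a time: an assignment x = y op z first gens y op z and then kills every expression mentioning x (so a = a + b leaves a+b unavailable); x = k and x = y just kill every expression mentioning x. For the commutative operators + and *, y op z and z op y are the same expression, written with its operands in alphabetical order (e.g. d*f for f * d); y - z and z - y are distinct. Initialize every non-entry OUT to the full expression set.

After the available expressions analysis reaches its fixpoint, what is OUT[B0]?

Fixpoint table:
  B0: | IN={} | OUT={b*c}
  B1: | IN={} | OUT={}
  B2: | IN={} | OUT={}
  B3: | IN={} | OUT={}
  B4: | IN={} | OUT={}
  B5: | IN={} | OUT={c+d}
  B6: | IN={} | OUT={}
  B7: | IN={} | OUT={}
  B8: | IN={} | OUT={}

B0 is the boundary node: IN[B0] = {}
Applying B0's transfer function to that IN value gives OUT[B0] (row B0 above).

Answer: {b*c}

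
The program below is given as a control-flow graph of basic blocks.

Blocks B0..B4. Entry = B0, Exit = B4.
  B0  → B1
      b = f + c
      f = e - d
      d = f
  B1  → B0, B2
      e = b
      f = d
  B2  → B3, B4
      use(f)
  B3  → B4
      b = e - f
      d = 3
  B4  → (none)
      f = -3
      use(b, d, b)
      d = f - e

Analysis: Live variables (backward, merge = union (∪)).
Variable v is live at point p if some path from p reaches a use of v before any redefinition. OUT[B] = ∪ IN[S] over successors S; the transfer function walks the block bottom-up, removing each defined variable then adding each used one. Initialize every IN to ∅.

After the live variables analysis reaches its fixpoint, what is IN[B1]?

Answer: {b, c, d}

Derivation:
Fixpoint table:
  B0: | IN={c, d, e, f} | OUT={b, c, d}
  B1: | IN={b, c, d} | OUT={b, c, d, e, f}
  B2: | IN={b, d, e, f} | OUT={b, d, e, f}
  B3: | IN={e, f} | OUT={b, d, e}
  B4: | IN={b, d, e} | OUT={}

Merge at B1: OUT[B1] = IN[B0] ⊔ IN[B2] = {b, c, d, e, f}
Applying B1's transfer function to that OUT value gives IN[B1] (row B1 above).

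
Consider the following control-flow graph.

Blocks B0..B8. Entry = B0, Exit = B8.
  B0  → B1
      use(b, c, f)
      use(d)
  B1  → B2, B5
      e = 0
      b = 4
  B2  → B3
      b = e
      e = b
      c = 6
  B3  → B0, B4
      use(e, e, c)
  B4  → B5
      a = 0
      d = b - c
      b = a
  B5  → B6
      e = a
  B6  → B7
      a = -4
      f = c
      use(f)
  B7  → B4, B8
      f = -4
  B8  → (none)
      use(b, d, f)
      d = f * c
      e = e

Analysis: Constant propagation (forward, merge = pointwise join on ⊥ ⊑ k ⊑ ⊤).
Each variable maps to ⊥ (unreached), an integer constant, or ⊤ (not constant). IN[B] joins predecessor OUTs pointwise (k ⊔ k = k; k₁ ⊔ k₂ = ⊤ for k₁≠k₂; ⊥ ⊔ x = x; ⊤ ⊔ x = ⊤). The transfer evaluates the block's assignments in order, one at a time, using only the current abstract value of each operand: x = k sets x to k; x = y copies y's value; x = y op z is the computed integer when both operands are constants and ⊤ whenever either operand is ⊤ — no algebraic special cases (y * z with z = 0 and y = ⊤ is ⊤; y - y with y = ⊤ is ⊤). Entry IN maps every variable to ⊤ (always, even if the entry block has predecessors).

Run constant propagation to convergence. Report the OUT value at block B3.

Answer: {a: ⊤, b: 0, c: 6, d: ⊤, e: 0, f: ⊤}

Derivation:
Fixpoint table:
  B0:  IN=(all ⊤)  OUT=(all ⊤)
  B1:  IN=(all ⊤)  OUT={b:4, e:0; rest ⊤}
  B2:  IN={b:4, e:0; rest ⊤}  OUT={b:0, c:6, e:0; rest ⊤}
  B3:  IN={b:0, c:6, e:0; rest ⊤}  OUT={b:0, c:6, e:0; rest ⊤}
  B4:  IN=(all ⊤)  OUT={a:0, b:0; rest ⊤}
  B5:  IN=(all ⊤)  OUT=(all ⊤)
  B6:  IN=(all ⊤)  OUT={a:-4; rest ⊤}
  B7:  IN={a:-4; rest ⊤}  OUT={a:-4, f:-4; rest ⊤}
  B8:  IN={a:-4, f:-4; rest ⊤}  OUT={a:-4, f:-4; rest ⊤}

Merge at B3: IN[B3] = OUT[B2] = {a: ⊤, b: 0, c: 6, d: ⊤, e: 0, f: ⊤}
Applying B3's transfer function to that IN value gives OUT[B3] (row B3 above).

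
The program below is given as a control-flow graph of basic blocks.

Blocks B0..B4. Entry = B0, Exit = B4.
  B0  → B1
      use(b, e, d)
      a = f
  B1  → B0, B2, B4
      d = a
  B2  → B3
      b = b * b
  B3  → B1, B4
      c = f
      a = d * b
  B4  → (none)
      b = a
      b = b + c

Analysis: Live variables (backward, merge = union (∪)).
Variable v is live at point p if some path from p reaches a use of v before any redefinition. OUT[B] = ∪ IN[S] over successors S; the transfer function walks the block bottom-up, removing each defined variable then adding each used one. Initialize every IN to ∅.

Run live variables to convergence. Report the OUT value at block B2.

Answer: {b, d, e, f}

Derivation:
Converged values:
  B0: | IN={b, c, d, e, f} | OUT={a, b, c, e, f}
  B1: | IN={a, b, c, e, f} | OUT={a, b, c, d, e, f}
  B2: | IN={b, d, e, f} | OUT={b, d, e, f}
  B3: | IN={b, d, e, f} | OUT={a, b, c, e, f}
  B4: | IN={a, c} | OUT={}

Merge at B2: OUT[B2] = IN[B3] = {b, d, e, f}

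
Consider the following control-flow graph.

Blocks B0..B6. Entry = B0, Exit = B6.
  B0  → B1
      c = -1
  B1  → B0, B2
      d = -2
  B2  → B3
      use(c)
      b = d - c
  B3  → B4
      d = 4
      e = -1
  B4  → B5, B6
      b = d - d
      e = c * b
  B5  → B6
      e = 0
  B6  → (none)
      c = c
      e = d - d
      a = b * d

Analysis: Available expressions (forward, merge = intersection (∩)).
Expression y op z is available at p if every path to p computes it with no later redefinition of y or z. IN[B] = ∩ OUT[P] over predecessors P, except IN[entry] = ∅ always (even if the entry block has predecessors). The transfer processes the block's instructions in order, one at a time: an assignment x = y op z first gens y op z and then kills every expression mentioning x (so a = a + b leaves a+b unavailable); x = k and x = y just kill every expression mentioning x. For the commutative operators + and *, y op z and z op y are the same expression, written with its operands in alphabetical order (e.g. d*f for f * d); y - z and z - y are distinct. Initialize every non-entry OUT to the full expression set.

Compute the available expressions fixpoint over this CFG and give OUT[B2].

Answer: {d-c}

Derivation:
Converged values:
  B0:   IN={}   OUT={}
  B1:   IN={}   OUT={}
  B2:   IN={}   OUT={d-c}
  B3:   IN={d-c}   OUT={}
  B4:   IN={}   OUT={b*c, d-d}
  B5:   IN={b*c, d-d}   OUT={b*c, d-d}
  B6:   IN={b*c, d-d}   OUT={b*d, d-d}

Merge at B2: IN[B2] = OUT[B1] = {}
Applying B2's transfer function to that IN value gives OUT[B2] (row B2 above).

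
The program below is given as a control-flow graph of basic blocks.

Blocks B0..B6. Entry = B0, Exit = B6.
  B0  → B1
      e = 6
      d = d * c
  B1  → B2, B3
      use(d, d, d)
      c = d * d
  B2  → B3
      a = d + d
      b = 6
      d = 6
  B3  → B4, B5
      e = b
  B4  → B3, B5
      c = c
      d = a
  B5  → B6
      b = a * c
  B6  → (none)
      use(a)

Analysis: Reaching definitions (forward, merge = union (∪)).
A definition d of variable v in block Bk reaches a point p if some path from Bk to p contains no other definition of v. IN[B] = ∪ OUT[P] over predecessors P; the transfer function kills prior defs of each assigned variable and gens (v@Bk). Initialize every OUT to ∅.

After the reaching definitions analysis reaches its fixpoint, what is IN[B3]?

Converged values:
  B0:  IN={}  OUT={d@B0, e@B0}
  B1:  IN={d@B0, e@B0}  OUT={c@B1, d@B0, e@B0}
  B2:  IN={c@B1, d@B0, e@B0}  OUT={a@B2, b@B2, c@B1, d@B2, e@B0}
  B3:  IN={a@B2, b@B2, c@B1, c@B4, d@B0, d@B2, d@B4, e@B0, e@B3}  OUT={a@B2, b@B2, c@B1, c@B4, d@B0, d@B2, d@B4, e@B3}
  B4:  IN={a@B2, b@B2, c@B1, c@B4, d@B0, d@B2, d@B4, e@B3}  OUT={a@B2, b@B2, c@B4, d@B4, e@B3}
  B5:  IN={a@B2, b@B2, c@B1, c@B4, d@B0, d@B2, d@B4, e@B3}  OUT={a@B2, b@B5, c@B1, c@B4, d@B0, d@B2, d@B4, e@B3}
  B6:  IN={a@B2, b@B5, c@B1, c@B4, d@B0, d@B2, d@B4, e@B3}  OUT={a@B2, b@B5, c@B1, c@B4, d@B0, d@B2, d@B4, e@B3}

Merge at B3: IN[B3] = OUT[B1] ⊔ OUT[B2] ⊔ OUT[B4] = {a@B2, b@B2, c@B1, c@B4, d@B0, d@B2, d@B4, e@B0, e@B3}

Answer: {a@B2, b@B2, c@B1, c@B4, d@B0, d@B2, d@B4, e@B0, e@B3}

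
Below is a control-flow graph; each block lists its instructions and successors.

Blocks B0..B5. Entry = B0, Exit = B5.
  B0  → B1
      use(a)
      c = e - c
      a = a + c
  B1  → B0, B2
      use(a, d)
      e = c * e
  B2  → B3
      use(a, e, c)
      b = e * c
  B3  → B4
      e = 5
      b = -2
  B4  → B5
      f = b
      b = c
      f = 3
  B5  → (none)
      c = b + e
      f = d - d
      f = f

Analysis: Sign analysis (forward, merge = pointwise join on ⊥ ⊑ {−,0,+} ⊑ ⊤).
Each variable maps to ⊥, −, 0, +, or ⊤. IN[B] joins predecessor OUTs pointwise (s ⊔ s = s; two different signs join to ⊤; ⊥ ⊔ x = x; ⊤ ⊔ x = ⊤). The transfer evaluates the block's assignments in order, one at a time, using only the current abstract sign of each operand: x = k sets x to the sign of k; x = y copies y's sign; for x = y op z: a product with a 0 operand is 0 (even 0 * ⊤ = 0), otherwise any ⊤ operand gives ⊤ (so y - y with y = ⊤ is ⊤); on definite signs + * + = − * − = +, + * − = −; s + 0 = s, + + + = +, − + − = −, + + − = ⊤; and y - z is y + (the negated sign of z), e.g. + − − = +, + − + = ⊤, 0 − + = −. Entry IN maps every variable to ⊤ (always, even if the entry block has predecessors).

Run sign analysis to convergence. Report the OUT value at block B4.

Fixpoint table:
  B0:  IN=(all ⊤)  OUT=(all ⊤)
  B1:  IN=(all ⊤)  OUT=(all ⊤)
  B2:  IN=(all ⊤)  OUT=(all ⊤)
  B3:  IN=(all ⊤)  OUT={b:-, e:+; rest ⊤}
  B4:  IN={b:-, e:+; rest ⊤}  OUT={e:+, f:+; rest ⊤}
  B5:  IN={e:+, f:+; rest ⊤}  OUT={e:+; rest ⊤}

Merge at B4: IN[B4] = OUT[B3] = {a: ⊤, b: -, c: ⊤, d: ⊤, e: +, f: ⊤}
Applying B4's transfer function to that IN value gives OUT[B4] (row B4 above).

Answer: {a: ⊤, b: ⊤, c: ⊤, d: ⊤, e: +, f: +}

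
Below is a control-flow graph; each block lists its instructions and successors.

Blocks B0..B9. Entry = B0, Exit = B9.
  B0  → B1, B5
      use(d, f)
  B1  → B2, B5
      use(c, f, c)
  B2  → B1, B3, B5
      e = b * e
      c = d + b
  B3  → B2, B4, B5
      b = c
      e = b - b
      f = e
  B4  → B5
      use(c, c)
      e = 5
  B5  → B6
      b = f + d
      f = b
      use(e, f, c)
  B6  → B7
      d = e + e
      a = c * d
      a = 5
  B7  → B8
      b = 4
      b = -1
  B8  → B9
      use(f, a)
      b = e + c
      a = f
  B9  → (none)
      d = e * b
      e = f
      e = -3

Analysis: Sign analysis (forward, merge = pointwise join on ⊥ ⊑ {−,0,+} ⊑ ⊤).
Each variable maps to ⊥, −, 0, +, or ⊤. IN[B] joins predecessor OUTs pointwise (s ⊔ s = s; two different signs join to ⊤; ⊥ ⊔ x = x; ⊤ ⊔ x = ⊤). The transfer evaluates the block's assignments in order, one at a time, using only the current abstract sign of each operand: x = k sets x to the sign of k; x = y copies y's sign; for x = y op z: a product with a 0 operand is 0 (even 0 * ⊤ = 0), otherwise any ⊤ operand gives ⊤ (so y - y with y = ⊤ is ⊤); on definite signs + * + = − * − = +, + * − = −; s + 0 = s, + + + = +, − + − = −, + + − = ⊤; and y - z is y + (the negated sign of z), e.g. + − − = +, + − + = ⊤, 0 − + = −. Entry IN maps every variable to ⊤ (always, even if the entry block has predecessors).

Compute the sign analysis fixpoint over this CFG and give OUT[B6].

Answer: {a: +, b: ⊤, c: ⊤, d: ⊤, e: ⊤, f: ⊤}

Working:
Converged values:
  B0:   IN=(all ⊤)   OUT=(all ⊤)
  B1:   IN=(all ⊤)   OUT=(all ⊤)
  B2:   IN=(all ⊤)   OUT=(all ⊤)
  B3:   IN=(all ⊤)   OUT=(all ⊤)
  B4:   IN=(all ⊤)   OUT={e:+; rest ⊤}
  B5:   IN=(all ⊤)   OUT=(all ⊤)
  B6:   IN=(all ⊤)   OUT={a:+; rest ⊤}
  B7:   IN={a:+; rest ⊤}   OUT={a:+, b:-; rest ⊤}
  B8:   IN={a:+, b:-; rest ⊤}   OUT=(all ⊤)
  B9:   IN=(all ⊤)   OUT={e:-; rest ⊤}

Merge at B6: IN[B6] = OUT[B5] = {a: ⊤, b: ⊤, c: ⊤, d: ⊤, e: ⊤, f: ⊤}
Applying B6's transfer function to that IN value gives OUT[B6] (row B6 above).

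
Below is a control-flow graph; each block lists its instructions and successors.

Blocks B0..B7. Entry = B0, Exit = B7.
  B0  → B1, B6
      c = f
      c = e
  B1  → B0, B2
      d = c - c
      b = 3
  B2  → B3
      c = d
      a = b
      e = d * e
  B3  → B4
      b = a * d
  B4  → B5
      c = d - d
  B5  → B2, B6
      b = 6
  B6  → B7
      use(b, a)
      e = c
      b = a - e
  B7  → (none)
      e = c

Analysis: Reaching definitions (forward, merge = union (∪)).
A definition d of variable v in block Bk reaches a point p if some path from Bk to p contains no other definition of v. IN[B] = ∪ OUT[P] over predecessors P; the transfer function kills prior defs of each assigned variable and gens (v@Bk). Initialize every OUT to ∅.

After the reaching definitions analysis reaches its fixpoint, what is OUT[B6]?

Per-block solution:
  B0:   IN={b@B1, c@B0, d@B1}   OUT={b@B1, c@B0, d@B1}
  B1:   IN={b@B1, c@B0, d@B1}   OUT={b@B1, c@B0, d@B1}
  B2:   IN={a@B2, b@B1, b@B5, c@B0, c@B4, d@B1, e@B2}   OUT={a@B2, b@B1, b@B5, c@B2, d@B1, e@B2}
  B3:   IN={a@B2, b@B1, b@B5, c@B2, d@B1, e@B2}   OUT={a@B2, b@B3, c@B2, d@B1, e@B2}
  B4:   IN={a@B2, b@B3, c@B2, d@B1, e@B2}   OUT={a@B2, b@B3, c@B4, d@B1, e@B2}
  B5:   IN={a@B2, b@B3, c@B4, d@B1, e@B2}   OUT={a@B2, b@B5, c@B4, d@B1, e@B2}
  B6:   IN={a@B2, b@B1, b@B5, c@B0, c@B4, d@B1, e@B2}   OUT={a@B2, b@B6, c@B0, c@B4, d@B1, e@B6}
  B7:   IN={a@B2, b@B6, c@B0, c@B4, d@B1, e@B6}   OUT={a@B2, b@B6, c@B0, c@B4, d@B1, e@B7}

Merge at B6: IN[B6] = OUT[B0] ⊔ OUT[B5] = {a@B2, b@B1, b@B5, c@B0, c@B4, d@B1, e@B2}
Applying B6's transfer function to that IN value gives OUT[B6] (row B6 above).

Answer: {a@B2, b@B6, c@B0, c@B4, d@B1, e@B6}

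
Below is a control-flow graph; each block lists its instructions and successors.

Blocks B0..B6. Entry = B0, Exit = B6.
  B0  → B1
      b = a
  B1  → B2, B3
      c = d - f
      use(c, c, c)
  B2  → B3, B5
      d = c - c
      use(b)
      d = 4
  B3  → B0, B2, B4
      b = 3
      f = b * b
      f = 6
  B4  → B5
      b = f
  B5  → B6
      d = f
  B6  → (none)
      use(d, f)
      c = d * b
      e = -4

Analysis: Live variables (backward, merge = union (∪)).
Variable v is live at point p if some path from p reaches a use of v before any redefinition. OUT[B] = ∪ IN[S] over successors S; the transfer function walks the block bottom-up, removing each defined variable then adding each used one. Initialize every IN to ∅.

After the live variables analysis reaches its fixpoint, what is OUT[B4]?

Answer: {b, f}

Trace:
Converged values:
  B0: | IN={a, d, f} | OUT={a, b, d, f}
  B1: | IN={a, b, d, f} | OUT={a, b, c, d, f}
  B2: | IN={a, b, c, f} | OUT={a, b, c, d, f}
  B3: | IN={a, c, d} | OUT={a, b, c, d, f}
  B4: | IN={f} | OUT={b, f}
  B5: | IN={b, f} | OUT={b, d, f}
  B6: | IN={b, d, f} | OUT={}

Merge at B4: OUT[B4] = IN[B5] = {b, f}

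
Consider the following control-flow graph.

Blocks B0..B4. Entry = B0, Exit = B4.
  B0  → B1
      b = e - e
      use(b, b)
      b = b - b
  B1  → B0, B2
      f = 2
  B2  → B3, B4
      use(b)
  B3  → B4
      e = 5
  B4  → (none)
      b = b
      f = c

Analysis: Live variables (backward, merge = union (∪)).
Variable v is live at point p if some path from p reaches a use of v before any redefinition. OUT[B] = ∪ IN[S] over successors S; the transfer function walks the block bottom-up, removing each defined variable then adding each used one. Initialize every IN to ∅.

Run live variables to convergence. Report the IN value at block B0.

Answer: {c, e}

Derivation:
Fixpoint table:
  B0:  IN={c, e}  OUT={b, c, e}
  B1:  IN={b, c, e}  OUT={b, c, e}
  B2:  IN={b, c}  OUT={b, c}
  B3:  IN={b, c}  OUT={b, c}
  B4:  IN={b, c}  OUT={}

Merge at B0: OUT[B0] = IN[B1] = {b, c, e}
Applying B0's transfer function to that OUT value gives IN[B0] (row B0 above).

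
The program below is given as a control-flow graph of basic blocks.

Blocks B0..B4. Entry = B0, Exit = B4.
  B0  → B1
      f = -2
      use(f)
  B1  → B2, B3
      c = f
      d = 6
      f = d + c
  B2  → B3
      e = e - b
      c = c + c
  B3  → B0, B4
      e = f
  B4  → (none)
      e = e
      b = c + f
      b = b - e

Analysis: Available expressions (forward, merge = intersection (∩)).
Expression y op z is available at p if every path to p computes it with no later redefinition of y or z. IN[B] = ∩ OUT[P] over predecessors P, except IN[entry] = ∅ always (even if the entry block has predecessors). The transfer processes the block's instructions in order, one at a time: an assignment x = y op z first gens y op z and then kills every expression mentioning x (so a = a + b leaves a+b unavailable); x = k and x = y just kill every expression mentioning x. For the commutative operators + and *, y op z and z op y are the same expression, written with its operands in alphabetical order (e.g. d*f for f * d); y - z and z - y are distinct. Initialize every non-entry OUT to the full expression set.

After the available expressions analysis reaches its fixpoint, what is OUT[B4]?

Answer: {c+f}

Derivation:
Per-block solution:
  B0: | IN={} | OUT={}
  B1: | IN={} | OUT={c+d}
  B2: | IN={c+d} | OUT={}
  B3: | IN={} | OUT={}
  B4: | IN={} | OUT={c+f}

Merge at B4: IN[B4] = OUT[B3] = {}
Applying B4's transfer function to that IN value gives OUT[B4] (row B4 above).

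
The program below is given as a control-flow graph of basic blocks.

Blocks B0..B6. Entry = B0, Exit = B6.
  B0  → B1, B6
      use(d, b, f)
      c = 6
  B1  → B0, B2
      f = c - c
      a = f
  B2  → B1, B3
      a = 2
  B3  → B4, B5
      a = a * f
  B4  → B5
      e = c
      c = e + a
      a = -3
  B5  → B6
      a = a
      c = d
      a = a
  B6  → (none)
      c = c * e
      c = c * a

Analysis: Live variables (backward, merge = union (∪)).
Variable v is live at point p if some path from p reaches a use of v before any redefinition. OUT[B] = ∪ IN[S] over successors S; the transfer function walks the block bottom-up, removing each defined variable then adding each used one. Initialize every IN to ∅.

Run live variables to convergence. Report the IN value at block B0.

Answer: {a, b, d, e, f}

Working:
Fixpoint table:
  B0: | IN={a, b, d, e, f} | OUT={a, b, c, d, e}
  B1: | IN={b, c, d, e} | OUT={a, b, c, d, e, f}
  B2: | IN={b, c, d, e, f} | OUT={a, b, c, d, e, f}
  B3: | IN={a, c, d, e, f} | OUT={a, c, d, e}
  B4: | IN={a, c, d} | OUT={a, d, e}
  B5: | IN={a, d, e} | OUT={a, c, e}
  B6: | IN={a, c, e} | OUT={}

Merge at B0: OUT[B0] = IN[B1] ⊔ IN[B6] = {a, b, c, d, e}
Applying B0's transfer function to that OUT value gives IN[B0] (row B0 above).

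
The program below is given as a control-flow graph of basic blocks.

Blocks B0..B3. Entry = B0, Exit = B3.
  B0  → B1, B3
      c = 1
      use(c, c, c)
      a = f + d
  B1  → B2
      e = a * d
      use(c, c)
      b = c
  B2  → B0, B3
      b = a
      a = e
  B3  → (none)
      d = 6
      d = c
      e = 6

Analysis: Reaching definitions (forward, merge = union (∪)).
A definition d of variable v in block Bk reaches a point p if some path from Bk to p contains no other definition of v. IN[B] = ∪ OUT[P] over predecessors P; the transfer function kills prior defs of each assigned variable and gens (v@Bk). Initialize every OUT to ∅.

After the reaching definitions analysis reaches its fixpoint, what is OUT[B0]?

Answer: {a@B0, b@B2, c@B0, e@B1}

Trace:
Fixpoint table:
  B0:  IN={a@B2, b@B2, c@B0, e@B1}  OUT={a@B0, b@B2, c@B0, e@B1}
  B1:  IN={a@B0, b@B2, c@B0, e@B1}  OUT={a@B0, b@B1, c@B0, e@B1}
  B2:  IN={a@B0, b@B1, c@B0, e@B1}  OUT={a@B2, b@B2, c@B0, e@B1}
  B3:  IN={a@B0, a@B2, b@B2, c@B0, e@B1}  OUT={a@B0, a@B2, b@B2, c@B0, d@B3, e@B3}

Merge at B0 (entry node, so the boundary value {} is joined with the incoming edge(s)): IN[B0] = {} ⊔ OUT[B2] = {a@B2, b@B2, c@B0, e@B1}
Applying B0's transfer function to that IN value gives OUT[B0] (row B0 above).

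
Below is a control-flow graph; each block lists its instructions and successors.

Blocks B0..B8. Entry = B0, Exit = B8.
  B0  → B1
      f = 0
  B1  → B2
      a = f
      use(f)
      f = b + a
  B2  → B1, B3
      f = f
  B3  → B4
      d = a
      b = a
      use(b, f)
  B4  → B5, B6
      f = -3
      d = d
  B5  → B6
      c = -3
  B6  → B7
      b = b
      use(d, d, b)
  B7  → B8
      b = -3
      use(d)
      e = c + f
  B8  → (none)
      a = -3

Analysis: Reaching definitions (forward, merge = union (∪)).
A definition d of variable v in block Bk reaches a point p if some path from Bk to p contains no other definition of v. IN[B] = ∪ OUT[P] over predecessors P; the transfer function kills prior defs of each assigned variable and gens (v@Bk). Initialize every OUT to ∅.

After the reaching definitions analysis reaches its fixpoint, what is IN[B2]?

Per-block solution:
  B0:  IN={}  OUT={f@B0}
  B1:  IN={a@B1, f@B0, f@B2}  OUT={a@B1, f@B1}
  B2:  IN={a@B1, f@B1}  OUT={a@B1, f@B2}
  B3:  IN={a@B1, f@B2}  OUT={a@B1, b@B3, d@B3, f@B2}
  B4:  IN={a@B1, b@B3, d@B3, f@B2}  OUT={a@B1, b@B3, d@B4, f@B4}
  B5:  IN={a@B1, b@B3, d@B4, f@B4}  OUT={a@B1, b@B3, c@B5, d@B4, f@B4}
  B6:  IN={a@B1, b@B3, c@B5, d@B4, f@B4}  OUT={a@B1, b@B6, c@B5, d@B4, f@B4}
  B7:  IN={a@B1, b@B6, c@B5, d@B4, f@B4}  OUT={a@B1, b@B7, c@B5, d@B4, e@B7, f@B4}
  B8:  IN={a@B1, b@B7, c@B5, d@B4, e@B7, f@B4}  OUT={a@B8, b@B7, c@B5, d@B4, e@B7, f@B4}

Merge at B2: IN[B2] = OUT[B1] = {a@B1, f@B1}

Answer: {a@B1, f@B1}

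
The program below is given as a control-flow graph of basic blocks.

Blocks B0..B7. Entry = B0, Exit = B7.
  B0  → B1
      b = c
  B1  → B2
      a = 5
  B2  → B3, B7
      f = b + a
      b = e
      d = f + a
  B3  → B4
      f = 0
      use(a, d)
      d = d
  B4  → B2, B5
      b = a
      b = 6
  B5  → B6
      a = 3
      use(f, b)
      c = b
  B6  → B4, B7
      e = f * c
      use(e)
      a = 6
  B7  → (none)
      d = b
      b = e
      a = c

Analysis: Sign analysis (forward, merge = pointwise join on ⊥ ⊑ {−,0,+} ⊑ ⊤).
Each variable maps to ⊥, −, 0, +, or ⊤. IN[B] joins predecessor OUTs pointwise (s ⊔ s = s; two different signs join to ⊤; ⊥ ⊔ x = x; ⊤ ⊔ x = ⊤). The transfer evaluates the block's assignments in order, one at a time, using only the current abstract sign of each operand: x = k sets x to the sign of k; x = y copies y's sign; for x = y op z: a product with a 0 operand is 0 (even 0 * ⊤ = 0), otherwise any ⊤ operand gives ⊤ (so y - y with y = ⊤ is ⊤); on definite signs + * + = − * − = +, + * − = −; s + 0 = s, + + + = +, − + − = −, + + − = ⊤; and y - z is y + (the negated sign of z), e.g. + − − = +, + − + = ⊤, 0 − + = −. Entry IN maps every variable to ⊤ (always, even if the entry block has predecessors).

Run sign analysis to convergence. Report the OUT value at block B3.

Answer: {a: +, b: ⊤, c: ⊤, d: ⊤, e: ⊤, f: 0}

Derivation:
Per-block solution:
  B0:  IN=(all ⊤)  OUT=(all ⊤)
  B1:  IN=(all ⊤)  OUT={a:+; rest ⊤}
  B2:  IN={a:+; rest ⊤}  OUT={a:+; rest ⊤}
  B3:  IN={a:+; rest ⊤}  OUT={a:+, f:0; rest ⊤}
  B4:  IN={a:+, f:0; rest ⊤}  OUT={a:+, b:+, f:0; rest ⊤}
  B5:  IN={a:+, b:+, f:0; rest ⊤}  OUT={a:+, b:+, c:+, f:0; rest ⊤}
  B6:  IN={a:+, b:+, c:+, f:0; rest ⊤}  OUT={a:+, b:+, c:+, e:0, f:0; rest ⊤}
  B7:  IN={a:+; rest ⊤}  OUT=(all ⊤)

Merge at B3: IN[B3] = OUT[B2] = {a: +, b: ⊤, c: ⊤, d: ⊤, e: ⊤, f: ⊤}
Applying B3's transfer function to that IN value gives OUT[B3] (row B3 above).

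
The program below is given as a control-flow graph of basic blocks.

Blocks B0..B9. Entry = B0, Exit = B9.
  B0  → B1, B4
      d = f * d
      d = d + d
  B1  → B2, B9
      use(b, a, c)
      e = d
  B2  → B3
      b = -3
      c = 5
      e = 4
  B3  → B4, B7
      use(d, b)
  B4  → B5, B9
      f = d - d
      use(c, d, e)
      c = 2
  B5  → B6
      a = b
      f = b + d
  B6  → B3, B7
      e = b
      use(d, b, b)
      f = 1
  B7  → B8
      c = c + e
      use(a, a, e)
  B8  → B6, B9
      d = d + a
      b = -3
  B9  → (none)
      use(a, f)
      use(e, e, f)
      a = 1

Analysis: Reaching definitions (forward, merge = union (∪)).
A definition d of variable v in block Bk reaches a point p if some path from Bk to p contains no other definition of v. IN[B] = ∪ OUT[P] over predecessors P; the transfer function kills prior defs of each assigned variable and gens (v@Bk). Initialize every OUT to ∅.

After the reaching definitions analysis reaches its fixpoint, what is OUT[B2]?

Answer: {b@B2, c@B2, d@B0, e@B2}

Derivation:
Fixpoint table:
  B0: | IN={} | OUT={d@B0}
  B1: | IN={d@B0} | OUT={d@B0, e@B1}
  B2: | IN={d@B0, e@B1} | OUT={b@B2, c@B2, d@B0, e@B2}
  B3: | IN={a@B5, b@B2, b@B8, c@B2, c@B4, c@B7, d@B0, d@B8, e@B2, e@B6, f@B6} | OUT={a@B5, b@B2, b@B8, c@B2, c@B4, c@B7, d@B0, d@B8, e@B2, e@B6, f@B6}
  B4: | IN={a@B5, b@B2, b@B8, c@B2, c@B4, c@B7, d@B0, d@B8, e@B2, e@B6, f@B6} | OUT={a@B5, b@B2, b@B8, c@B4, d@B0, d@B8, e@B2, e@B6, f@B4}
  B5: | IN={a@B5, b@B2, b@B8, c@B4, d@B0, d@B8, e@B2, e@B6, f@B4} | OUT={a@B5, b@B2, b@B8, c@B4, d@B0, d@B8, e@B2, e@B6, f@B5}
  B6: | IN={a@B5, b@B2, b@B8, c@B4, c@B7, d@B0, d@B8, e@B2, e@B6, f@B5, f@B6} | OUT={a@B5, b@B2, b@B8, c@B4, c@B7, d@B0, d@B8, e@B6, f@B6}
  B7: | IN={a@B5, b@B2, b@B8, c@B2, c@B4, c@B7, d@B0, d@B8, e@B2, e@B6, f@B6} | OUT={a@B5, b@B2, b@B8, c@B7, d@B0, d@B8, e@B2, e@B6, f@B6}
  B8: | IN={a@B5, b@B2, b@B8, c@B7, d@B0, d@B8, e@B2, e@B6, f@B6} | OUT={a@B5, b@B8, c@B7, d@B8, e@B2, e@B6, f@B6}
  B9: | IN={a@B5, b@B2, b@B8, c@B4, c@B7, d@B0, d@B8, e@B1, e@B2, e@B6, f@B4, f@B6} | OUT={a@B9, b@B2, b@B8, c@B4, c@B7, d@B0, d@B8, e@B1, e@B2, e@B6, f@B4, f@B6}

Merge at B2: IN[B2] = OUT[B1] = {d@B0, e@B1}
Applying B2's transfer function to that IN value gives OUT[B2] (row B2 above).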